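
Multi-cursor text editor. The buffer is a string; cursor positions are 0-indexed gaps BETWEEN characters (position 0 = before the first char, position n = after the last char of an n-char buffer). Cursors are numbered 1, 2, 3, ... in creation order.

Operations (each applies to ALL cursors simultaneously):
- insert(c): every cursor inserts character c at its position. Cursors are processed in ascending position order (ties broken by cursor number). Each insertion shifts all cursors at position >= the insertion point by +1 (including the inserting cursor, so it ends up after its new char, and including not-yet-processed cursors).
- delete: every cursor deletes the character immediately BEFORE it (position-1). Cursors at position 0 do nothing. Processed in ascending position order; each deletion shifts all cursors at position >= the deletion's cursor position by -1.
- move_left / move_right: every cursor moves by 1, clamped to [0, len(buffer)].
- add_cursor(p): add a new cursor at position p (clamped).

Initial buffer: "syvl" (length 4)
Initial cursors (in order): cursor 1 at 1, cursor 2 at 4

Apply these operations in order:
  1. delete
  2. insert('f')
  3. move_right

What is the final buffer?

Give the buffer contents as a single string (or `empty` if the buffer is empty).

Answer: fyvf

Derivation:
After op 1 (delete): buffer="yv" (len 2), cursors c1@0 c2@2, authorship ..
After op 2 (insert('f')): buffer="fyvf" (len 4), cursors c1@1 c2@4, authorship 1..2
After op 3 (move_right): buffer="fyvf" (len 4), cursors c1@2 c2@4, authorship 1..2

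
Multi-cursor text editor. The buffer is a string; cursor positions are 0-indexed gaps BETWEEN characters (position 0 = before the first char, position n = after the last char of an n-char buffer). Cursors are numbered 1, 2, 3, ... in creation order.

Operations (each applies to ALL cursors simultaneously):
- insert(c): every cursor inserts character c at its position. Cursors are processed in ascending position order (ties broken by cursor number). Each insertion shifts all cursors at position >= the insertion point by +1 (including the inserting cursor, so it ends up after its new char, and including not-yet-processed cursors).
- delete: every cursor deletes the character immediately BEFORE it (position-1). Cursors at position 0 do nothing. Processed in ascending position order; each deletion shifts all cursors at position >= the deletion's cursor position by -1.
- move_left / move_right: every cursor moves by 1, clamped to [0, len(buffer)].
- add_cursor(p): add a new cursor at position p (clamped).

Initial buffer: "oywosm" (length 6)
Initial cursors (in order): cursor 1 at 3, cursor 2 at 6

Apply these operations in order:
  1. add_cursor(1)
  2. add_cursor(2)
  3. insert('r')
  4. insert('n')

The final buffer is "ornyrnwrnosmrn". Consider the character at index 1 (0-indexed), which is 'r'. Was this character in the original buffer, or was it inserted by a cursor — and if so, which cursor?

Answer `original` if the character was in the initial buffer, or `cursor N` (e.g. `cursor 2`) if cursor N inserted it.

After op 1 (add_cursor(1)): buffer="oywosm" (len 6), cursors c3@1 c1@3 c2@6, authorship ......
After op 2 (add_cursor(2)): buffer="oywosm" (len 6), cursors c3@1 c4@2 c1@3 c2@6, authorship ......
After op 3 (insert('r')): buffer="oryrwrosmr" (len 10), cursors c3@2 c4@4 c1@6 c2@10, authorship .3.4.1...2
After op 4 (insert('n')): buffer="ornyrnwrnosmrn" (len 14), cursors c3@3 c4@6 c1@9 c2@14, authorship .33.44.11...22
Authorship (.=original, N=cursor N): . 3 3 . 4 4 . 1 1 . . . 2 2
Index 1: author = 3

Answer: cursor 3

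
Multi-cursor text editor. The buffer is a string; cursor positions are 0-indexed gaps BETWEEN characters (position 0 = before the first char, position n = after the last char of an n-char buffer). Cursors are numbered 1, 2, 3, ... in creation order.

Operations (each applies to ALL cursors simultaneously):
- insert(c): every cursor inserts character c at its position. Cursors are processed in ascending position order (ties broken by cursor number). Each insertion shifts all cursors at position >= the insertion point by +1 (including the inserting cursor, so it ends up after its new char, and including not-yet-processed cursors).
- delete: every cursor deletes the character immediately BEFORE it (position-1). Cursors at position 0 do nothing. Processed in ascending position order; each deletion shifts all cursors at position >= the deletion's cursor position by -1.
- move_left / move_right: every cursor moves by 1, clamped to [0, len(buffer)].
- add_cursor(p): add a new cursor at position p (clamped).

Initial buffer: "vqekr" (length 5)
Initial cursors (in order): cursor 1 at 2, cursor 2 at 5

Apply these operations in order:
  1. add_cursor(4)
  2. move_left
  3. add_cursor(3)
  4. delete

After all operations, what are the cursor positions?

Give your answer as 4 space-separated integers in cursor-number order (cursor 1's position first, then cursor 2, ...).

After op 1 (add_cursor(4)): buffer="vqekr" (len 5), cursors c1@2 c3@4 c2@5, authorship .....
After op 2 (move_left): buffer="vqekr" (len 5), cursors c1@1 c3@3 c2@4, authorship .....
After op 3 (add_cursor(3)): buffer="vqekr" (len 5), cursors c1@1 c3@3 c4@3 c2@4, authorship .....
After op 4 (delete): buffer="r" (len 1), cursors c1@0 c2@0 c3@0 c4@0, authorship .

Answer: 0 0 0 0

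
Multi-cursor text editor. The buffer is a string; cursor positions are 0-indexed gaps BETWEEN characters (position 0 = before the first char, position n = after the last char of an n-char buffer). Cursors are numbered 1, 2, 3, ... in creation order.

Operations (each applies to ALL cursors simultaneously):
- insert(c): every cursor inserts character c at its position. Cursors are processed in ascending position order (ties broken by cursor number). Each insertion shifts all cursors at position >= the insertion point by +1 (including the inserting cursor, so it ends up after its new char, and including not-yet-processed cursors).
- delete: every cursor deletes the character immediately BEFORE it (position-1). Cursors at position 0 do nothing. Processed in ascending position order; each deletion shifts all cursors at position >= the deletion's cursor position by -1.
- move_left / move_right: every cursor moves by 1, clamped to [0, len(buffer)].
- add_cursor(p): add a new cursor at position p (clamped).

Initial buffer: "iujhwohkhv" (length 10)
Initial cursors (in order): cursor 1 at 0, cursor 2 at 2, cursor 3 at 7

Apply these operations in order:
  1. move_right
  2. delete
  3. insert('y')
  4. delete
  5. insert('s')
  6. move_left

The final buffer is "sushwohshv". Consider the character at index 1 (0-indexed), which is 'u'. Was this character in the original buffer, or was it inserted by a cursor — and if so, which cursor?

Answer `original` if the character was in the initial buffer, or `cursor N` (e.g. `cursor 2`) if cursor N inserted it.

Answer: original

Derivation:
After op 1 (move_right): buffer="iujhwohkhv" (len 10), cursors c1@1 c2@3 c3@8, authorship ..........
After op 2 (delete): buffer="uhwohhv" (len 7), cursors c1@0 c2@1 c3@5, authorship .......
After op 3 (insert('y')): buffer="yuyhwohyhv" (len 10), cursors c1@1 c2@3 c3@8, authorship 1.2....3..
After op 4 (delete): buffer="uhwohhv" (len 7), cursors c1@0 c2@1 c3@5, authorship .......
After op 5 (insert('s')): buffer="sushwohshv" (len 10), cursors c1@1 c2@3 c3@8, authorship 1.2....3..
After op 6 (move_left): buffer="sushwohshv" (len 10), cursors c1@0 c2@2 c3@7, authorship 1.2....3..
Authorship (.=original, N=cursor N): 1 . 2 . . . . 3 . .
Index 1: author = original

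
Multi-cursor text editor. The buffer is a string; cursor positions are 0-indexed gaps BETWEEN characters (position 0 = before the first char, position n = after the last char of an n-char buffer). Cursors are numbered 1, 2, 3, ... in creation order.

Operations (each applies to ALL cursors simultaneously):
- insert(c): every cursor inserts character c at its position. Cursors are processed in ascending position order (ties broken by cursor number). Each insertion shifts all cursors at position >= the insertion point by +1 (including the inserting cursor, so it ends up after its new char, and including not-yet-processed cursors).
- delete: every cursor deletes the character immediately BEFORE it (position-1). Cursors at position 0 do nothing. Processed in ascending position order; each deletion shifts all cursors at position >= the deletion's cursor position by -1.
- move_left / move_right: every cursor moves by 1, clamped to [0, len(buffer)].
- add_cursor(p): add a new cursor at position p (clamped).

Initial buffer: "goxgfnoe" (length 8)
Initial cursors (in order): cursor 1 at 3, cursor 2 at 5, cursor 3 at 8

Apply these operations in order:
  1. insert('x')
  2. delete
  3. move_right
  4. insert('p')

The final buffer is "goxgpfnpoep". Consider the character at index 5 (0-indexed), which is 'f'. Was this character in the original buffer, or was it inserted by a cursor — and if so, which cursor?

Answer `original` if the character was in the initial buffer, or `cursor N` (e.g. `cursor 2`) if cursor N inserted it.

Answer: original

Derivation:
After op 1 (insert('x')): buffer="goxxgfxnoex" (len 11), cursors c1@4 c2@7 c3@11, authorship ...1..2...3
After op 2 (delete): buffer="goxgfnoe" (len 8), cursors c1@3 c2@5 c3@8, authorship ........
After op 3 (move_right): buffer="goxgfnoe" (len 8), cursors c1@4 c2@6 c3@8, authorship ........
After op 4 (insert('p')): buffer="goxgpfnpoep" (len 11), cursors c1@5 c2@8 c3@11, authorship ....1..2..3
Authorship (.=original, N=cursor N): . . . . 1 . . 2 . . 3
Index 5: author = original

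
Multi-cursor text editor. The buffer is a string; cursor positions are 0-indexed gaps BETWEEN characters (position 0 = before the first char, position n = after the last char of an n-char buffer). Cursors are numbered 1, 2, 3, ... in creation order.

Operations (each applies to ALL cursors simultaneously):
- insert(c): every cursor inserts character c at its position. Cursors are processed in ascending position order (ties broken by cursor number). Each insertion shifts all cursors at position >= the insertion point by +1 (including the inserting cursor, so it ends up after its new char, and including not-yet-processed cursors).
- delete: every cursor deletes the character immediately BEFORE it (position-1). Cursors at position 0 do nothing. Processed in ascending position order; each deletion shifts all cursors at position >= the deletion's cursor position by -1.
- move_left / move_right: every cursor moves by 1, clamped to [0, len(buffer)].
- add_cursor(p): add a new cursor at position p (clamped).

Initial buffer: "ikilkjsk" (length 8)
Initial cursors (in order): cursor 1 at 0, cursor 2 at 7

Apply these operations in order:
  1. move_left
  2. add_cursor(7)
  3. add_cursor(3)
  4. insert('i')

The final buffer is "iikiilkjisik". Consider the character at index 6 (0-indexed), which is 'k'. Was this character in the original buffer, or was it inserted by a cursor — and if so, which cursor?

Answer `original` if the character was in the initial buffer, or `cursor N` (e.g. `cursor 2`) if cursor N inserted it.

After op 1 (move_left): buffer="ikilkjsk" (len 8), cursors c1@0 c2@6, authorship ........
After op 2 (add_cursor(7)): buffer="ikilkjsk" (len 8), cursors c1@0 c2@6 c3@7, authorship ........
After op 3 (add_cursor(3)): buffer="ikilkjsk" (len 8), cursors c1@0 c4@3 c2@6 c3@7, authorship ........
After op 4 (insert('i')): buffer="iikiilkjisik" (len 12), cursors c1@1 c4@5 c2@9 c3@11, authorship 1...4...2.3.
Authorship (.=original, N=cursor N): 1 . . . 4 . . . 2 . 3 .
Index 6: author = original

Answer: original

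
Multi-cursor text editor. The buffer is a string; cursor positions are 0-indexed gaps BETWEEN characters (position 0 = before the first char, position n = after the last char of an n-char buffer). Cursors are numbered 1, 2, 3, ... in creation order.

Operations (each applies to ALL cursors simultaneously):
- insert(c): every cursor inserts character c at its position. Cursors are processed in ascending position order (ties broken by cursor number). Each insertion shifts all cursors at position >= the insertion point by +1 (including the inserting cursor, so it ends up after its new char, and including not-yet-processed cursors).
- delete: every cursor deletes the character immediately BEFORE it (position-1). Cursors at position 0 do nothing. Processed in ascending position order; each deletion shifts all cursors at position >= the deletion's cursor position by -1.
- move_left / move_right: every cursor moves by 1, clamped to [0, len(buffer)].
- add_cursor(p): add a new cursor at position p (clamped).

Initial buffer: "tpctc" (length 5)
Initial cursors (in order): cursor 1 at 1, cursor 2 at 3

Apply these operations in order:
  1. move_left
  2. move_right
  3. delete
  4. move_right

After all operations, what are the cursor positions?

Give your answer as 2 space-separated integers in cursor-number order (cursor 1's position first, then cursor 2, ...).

Answer: 1 2

Derivation:
After op 1 (move_left): buffer="tpctc" (len 5), cursors c1@0 c2@2, authorship .....
After op 2 (move_right): buffer="tpctc" (len 5), cursors c1@1 c2@3, authorship .....
After op 3 (delete): buffer="ptc" (len 3), cursors c1@0 c2@1, authorship ...
After op 4 (move_right): buffer="ptc" (len 3), cursors c1@1 c2@2, authorship ...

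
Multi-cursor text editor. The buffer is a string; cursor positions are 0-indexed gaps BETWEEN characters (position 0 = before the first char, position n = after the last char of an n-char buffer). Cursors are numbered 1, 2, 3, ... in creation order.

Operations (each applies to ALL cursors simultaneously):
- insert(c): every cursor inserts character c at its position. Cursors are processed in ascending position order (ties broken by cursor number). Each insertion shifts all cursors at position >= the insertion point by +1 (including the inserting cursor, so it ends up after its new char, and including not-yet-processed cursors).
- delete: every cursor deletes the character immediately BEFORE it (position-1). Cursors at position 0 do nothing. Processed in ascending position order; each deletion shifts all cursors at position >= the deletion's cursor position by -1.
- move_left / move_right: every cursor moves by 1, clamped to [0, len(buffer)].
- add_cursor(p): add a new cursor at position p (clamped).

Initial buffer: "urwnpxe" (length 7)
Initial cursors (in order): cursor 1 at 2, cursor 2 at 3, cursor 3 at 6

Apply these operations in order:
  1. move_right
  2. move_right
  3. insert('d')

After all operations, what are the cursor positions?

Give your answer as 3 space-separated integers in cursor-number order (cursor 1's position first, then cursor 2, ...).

Answer: 5 7 10

Derivation:
After op 1 (move_right): buffer="urwnpxe" (len 7), cursors c1@3 c2@4 c3@7, authorship .......
After op 2 (move_right): buffer="urwnpxe" (len 7), cursors c1@4 c2@5 c3@7, authorship .......
After op 3 (insert('d')): buffer="urwndpdxed" (len 10), cursors c1@5 c2@7 c3@10, authorship ....1.2..3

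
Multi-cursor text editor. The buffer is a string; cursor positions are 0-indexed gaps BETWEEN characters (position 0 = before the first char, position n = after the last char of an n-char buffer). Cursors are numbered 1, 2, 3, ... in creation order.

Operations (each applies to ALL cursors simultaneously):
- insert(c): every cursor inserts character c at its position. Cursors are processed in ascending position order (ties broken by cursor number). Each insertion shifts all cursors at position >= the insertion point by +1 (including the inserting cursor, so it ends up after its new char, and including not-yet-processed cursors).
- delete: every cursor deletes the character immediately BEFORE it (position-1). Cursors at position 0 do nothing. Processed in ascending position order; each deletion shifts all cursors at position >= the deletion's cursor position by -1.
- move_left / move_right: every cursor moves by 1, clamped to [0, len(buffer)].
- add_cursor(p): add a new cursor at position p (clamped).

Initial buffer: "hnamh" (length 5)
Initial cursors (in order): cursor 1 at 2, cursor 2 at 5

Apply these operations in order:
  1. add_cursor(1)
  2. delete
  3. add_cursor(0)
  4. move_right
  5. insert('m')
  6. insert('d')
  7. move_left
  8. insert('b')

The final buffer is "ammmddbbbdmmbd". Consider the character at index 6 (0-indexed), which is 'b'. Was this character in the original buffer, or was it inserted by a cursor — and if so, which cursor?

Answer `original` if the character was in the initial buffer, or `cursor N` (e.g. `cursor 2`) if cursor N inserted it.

Answer: cursor 1

Derivation:
After op 1 (add_cursor(1)): buffer="hnamh" (len 5), cursors c3@1 c1@2 c2@5, authorship .....
After op 2 (delete): buffer="am" (len 2), cursors c1@0 c3@0 c2@2, authorship ..
After op 3 (add_cursor(0)): buffer="am" (len 2), cursors c1@0 c3@0 c4@0 c2@2, authorship ..
After op 4 (move_right): buffer="am" (len 2), cursors c1@1 c3@1 c4@1 c2@2, authorship ..
After op 5 (insert('m')): buffer="ammmmm" (len 6), cursors c1@4 c3@4 c4@4 c2@6, authorship .134.2
After op 6 (insert('d')): buffer="ammmdddmmd" (len 10), cursors c1@7 c3@7 c4@7 c2@10, authorship .134134.22
After op 7 (move_left): buffer="ammmdddmmd" (len 10), cursors c1@6 c3@6 c4@6 c2@9, authorship .134134.22
After op 8 (insert('b')): buffer="ammmddbbbdmmbd" (len 14), cursors c1@9 c3@9 c4@9 c2@13, authorship .134131344.222
Authorship (.=original, N=cursor N): . 1 3 4 1 3 1 3 4 4 . 2 2 2
Index 6: author = 1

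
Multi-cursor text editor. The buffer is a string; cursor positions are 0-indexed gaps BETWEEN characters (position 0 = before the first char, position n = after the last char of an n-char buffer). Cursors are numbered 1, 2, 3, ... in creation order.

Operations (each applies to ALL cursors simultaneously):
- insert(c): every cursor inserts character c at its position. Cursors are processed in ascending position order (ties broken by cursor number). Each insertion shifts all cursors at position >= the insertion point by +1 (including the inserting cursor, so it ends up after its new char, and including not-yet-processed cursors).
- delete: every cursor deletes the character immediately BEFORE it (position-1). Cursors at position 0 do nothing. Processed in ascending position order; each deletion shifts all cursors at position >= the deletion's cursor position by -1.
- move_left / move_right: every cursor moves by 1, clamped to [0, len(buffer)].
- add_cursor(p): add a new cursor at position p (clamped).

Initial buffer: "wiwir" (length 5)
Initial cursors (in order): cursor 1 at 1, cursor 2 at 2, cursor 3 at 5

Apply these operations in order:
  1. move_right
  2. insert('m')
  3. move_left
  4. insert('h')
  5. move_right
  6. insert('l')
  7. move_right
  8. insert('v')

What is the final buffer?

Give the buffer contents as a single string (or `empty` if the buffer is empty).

After op 1 (move_right): buffer="wiwir" (len 5), cursors c1@2 c2@3 c3@5, authorship .....
After op 2 (insert('m')): buffer="wimwmirm" (len 8), cursors c1@3 c2@5 c3@8, authorship ..1.2..3
After op 3 (move_left): buffer="wimwmirm" (len 8), cursors c1@2 c2@4 c3@7, authorship ..1.2..3
After op 4 (insert('h')): buffer="wihmwhmirhm" (len 11), cursors c1@3 c2@6 c3@10, authorship ..11.22..33
After op 5 (move_right): buffer="wihmwhmirhm" (len 11), cursors c1@4 c2@7 c3@11, authorship ..11.22..33
After op 6 (insert('l')): buffer="wihmlwhmlirhml" (len 14), cursors c1@5 c2@9 c3@14, authorship ..111.222..333
After op 7 (move_right): buffer="wihmlwhmlirhml" (len 14), cursors c1@6 c2@10 c3@14, authorship ..111.222..333
After op 8 (insert('v')): buffer="wihmlwvhmlivrhmlv" (len 17), cursors c1@7 c2@12 c3@17, authorship ..111.1222.2.3333

Answer: wihmlwvhmlivrhmlv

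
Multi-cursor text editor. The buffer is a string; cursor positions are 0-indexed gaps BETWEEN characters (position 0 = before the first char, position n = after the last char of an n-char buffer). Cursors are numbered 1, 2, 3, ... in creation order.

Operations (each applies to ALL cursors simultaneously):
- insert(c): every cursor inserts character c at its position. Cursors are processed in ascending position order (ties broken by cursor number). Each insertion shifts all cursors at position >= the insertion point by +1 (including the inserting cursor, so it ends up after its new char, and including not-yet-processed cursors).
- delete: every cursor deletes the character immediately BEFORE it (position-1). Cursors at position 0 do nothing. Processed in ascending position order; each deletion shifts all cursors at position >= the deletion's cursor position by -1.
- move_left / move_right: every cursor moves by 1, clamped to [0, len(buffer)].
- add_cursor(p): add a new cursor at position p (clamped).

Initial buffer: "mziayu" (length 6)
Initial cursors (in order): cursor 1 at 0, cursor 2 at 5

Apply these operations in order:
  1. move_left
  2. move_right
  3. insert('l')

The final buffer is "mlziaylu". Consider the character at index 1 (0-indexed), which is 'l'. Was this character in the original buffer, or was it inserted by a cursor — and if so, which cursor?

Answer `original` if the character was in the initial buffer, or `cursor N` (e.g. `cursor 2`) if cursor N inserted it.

After op 1 (move_left): buffer="mziayu" (len 6), cursors c1@0 c2@4, authorship ......
After op 2 (move_right): buffer="mziayu" (len 6), cursors c1@1 c2@5, authorship ......
After op 3 (insert('l')): buffer="mlziaylu" (len 8), cursors c1@2 c2@7, authorship .1....2.
Authorship (.=original, N=cursor N): . 1 . . . . 2 .
Index 1: author = 1

Answer: cursor 1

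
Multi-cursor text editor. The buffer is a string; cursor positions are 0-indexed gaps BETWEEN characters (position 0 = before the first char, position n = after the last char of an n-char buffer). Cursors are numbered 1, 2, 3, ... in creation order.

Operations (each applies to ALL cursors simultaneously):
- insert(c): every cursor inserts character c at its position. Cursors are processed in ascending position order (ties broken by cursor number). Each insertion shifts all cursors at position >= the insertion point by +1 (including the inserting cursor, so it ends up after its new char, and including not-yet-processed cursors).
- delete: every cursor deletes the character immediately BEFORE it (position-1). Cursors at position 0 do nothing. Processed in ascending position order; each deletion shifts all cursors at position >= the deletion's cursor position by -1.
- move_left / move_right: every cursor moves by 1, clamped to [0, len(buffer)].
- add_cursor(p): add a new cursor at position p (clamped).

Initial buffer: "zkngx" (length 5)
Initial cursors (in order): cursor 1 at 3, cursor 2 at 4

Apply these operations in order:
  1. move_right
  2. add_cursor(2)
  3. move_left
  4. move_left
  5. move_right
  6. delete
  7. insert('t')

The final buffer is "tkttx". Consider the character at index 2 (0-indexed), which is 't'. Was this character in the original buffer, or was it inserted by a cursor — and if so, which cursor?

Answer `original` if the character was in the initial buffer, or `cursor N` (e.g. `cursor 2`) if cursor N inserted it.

Answer: cursor 1

Derivation:
After op 1 (move_right): buffer="zkngx" (len 5), cursors c1@4 c2@5, authorship .....
After op 2 (add_cursor(2)): buffer="zkngx" (len 5), cursors c3@2 c1@4 c2@5, authorship .....
After op 3 (move_left): buffer="zkngx" (len 5), cursors c3@1 c1@3 c2@4, authorship .....
After op 4 (move_left): buffer="zkngx" (len 5), cursors c3@0 c1@2 c2@3, authorship .....
After op 5 (move_right): buffer="zkngx" (len 5), cursors c3@1 c1@3 c2@4, authorship .....
After op 6 (delete): buffer="kx" (len 2), cursors c3@0 c1@1 c2@1, authorship ..
After op 7 (insert('t')): buffer="tkttx" (len 5), cursors c3@1 c1@4 c2@4, authorship 3.12.
Authorship (.=original, N=cursor N): 3 . 1 2 .
Index 2: author = 1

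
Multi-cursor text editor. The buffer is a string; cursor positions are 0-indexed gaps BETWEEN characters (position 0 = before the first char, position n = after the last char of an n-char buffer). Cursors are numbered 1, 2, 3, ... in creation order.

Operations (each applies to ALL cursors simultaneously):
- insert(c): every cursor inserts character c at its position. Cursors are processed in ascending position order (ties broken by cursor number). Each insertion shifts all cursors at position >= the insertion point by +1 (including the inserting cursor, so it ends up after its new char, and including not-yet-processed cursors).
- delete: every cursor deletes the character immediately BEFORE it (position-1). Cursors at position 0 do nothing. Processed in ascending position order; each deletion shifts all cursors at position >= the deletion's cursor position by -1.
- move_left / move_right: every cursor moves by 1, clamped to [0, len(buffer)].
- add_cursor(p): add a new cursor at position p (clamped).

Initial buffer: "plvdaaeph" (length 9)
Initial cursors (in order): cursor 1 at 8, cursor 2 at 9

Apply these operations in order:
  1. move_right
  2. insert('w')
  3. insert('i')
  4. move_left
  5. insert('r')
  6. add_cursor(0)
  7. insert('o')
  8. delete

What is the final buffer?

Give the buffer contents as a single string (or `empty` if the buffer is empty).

After op 1 (move_right): buffer="plvdaaeph" (len 9), cursors c1@9 c2@9, authorship .........
After op 2 (insert('w')): buffer="plvdaaephww" (len 11), cursors c1@11 c2@11, authorship .........12
After op 3 (insert('i')): buffer="plvdaaephwwii" (len 13), cursors c1@13 c2@13, authorship .........1212
After op 4 (move_left): buffer="plvdaaephwwii" (len 13), cursors c1@12 c2@12, authorship .........1212
After op 5 (insert('r')): buffer="plvdaaephwwirri" (len 15), cursors c1@14 c2@14, authorship .........121122
After op 6 (add_cursor(0)): buffer="plvdaaephwwirri" (len 15), cursors c3@0 c1@14 c2@14, authorship .........121122
After op 7 (insert('o')): buffer="oplvdaaephwwirrooi" (len 18), cursors c3@1 c1@17 c2@17, authorship 3.........12112122
After op 8 (delete): buffer="plvdaaephwwirri" (len 15), cursors c3@0 c1@14 c2@14, authorship .........121122

Answer: plvdaaephwwirri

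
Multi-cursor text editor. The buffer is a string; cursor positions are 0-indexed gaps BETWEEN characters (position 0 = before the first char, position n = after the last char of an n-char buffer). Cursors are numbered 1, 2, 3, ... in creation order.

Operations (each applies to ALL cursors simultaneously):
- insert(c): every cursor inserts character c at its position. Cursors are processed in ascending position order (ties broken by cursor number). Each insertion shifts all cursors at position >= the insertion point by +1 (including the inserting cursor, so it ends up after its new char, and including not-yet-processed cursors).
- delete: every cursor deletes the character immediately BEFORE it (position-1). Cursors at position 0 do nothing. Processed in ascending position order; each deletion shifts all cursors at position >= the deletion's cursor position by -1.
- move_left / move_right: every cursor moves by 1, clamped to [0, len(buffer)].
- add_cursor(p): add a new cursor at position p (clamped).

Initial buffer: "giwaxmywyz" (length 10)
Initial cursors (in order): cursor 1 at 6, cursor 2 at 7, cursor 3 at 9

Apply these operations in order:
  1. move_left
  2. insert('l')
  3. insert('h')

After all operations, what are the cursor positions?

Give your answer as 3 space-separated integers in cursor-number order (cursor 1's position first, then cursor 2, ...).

Answer: 7 10 14

Derivation:
After op 1 (move_left): buffer="giwaxmywyz" (len 10), cursors c1@5 c2@6 c3@8, authorship ..........
After op 2 (insert('l')): buffer="giwaxlmlywlyz" (len 13), cursors c1@6 c2@8 c3@11, authorship .....1.2..3..
After op 3 (insert('h')): buffer="giwaxlhmlhywlhyz" (len 16), cursors c1@7 c2@10 c3@14, authorship .....11.22..33..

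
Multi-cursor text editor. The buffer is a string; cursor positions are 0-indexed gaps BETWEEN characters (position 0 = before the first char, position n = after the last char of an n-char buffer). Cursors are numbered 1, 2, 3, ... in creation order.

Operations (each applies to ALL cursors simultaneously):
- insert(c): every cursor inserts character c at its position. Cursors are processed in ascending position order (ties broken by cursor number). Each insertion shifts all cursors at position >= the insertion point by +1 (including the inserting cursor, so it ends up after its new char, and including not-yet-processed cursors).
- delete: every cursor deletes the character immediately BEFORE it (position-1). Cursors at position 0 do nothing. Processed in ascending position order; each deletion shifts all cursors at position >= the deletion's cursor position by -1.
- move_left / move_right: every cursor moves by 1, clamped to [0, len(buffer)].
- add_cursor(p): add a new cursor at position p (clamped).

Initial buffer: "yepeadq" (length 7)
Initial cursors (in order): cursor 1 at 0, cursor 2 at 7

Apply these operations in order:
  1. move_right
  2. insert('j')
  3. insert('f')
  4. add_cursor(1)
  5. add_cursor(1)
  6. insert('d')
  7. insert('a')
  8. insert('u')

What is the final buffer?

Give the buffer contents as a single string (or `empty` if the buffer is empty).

Answer: yddaauujfdauepeadqjfdau

Derivation:
After op 1 (move_right): buffer="yepeadq" (len 7), cursors c1@1 c2@7, authorship .......
After op 2 (insert('j')): buffer="yjepeadqj" (len 9), cursors c1@2 c2@9, authorship .1......2
After op 3 (insert('f')): buffer="yjfepeadqjf" (len 11), cursors c1@3 c2@11, authorship .11......22
After op 4 (add_cursor(1)): buffer="yjfepeadqjf" (len 11), cursors c3@1 c1@3 c2@11, authorship .11......22
After op 5 (add_cursor(1)): buffer="yjfepeadqjf" (len 11), cursors c3@1 c4@1 c1@3 c2@11, authorship .11......22
After op 6 (insert('d')): buffer="yddjfdepeadqjfd" (len 15), cursors c3@3 c4@3 c1@6 c2@15, authorship .34111......222
After op 7 (insert('a')): buffer="yddaajfdaepeadqjfda" (len 19), cursors c3@5 c4@5 c1@9 c2@19, authorship .34341111......2222
After op 8 (insert('u')): buffer="yddaauujfdauepeadqjfdau" (len 23), cursors c3@7 c4@7 c1@12 c2@23, authorship .34343411111......22222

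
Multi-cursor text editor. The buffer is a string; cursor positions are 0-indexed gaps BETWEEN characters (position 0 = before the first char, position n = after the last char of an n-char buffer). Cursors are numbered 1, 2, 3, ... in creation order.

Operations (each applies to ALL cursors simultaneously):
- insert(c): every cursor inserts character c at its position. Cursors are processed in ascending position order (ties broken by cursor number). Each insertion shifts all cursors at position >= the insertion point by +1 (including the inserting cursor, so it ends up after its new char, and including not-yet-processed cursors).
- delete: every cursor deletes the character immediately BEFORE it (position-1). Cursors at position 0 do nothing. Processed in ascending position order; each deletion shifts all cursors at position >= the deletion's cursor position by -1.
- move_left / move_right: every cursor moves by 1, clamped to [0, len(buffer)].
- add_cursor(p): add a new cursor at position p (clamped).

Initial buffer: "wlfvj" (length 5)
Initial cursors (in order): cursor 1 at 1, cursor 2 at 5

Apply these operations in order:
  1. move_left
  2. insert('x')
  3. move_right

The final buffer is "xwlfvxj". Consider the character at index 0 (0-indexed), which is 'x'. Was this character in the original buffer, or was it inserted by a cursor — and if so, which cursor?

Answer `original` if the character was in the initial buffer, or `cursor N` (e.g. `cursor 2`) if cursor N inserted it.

Answer: cursor 1

Derivation:
After op 1 (move_left): buffer="wlfvj" (len 5), cursors c1@0 c2@4, authorship .....
After op 2 (insert('x')): buffer="xwlfvxj" (len 7), cursors c1@1 c2@6, authorship 1....2.
After op 3 (move_right): buffer="xwlfvxj" (len 7), cursors c1@2 c2@7, authorship 1....2.
Authorship (.=original, N=cursor N): 1 . . . . 2 .
Index 0: author = 1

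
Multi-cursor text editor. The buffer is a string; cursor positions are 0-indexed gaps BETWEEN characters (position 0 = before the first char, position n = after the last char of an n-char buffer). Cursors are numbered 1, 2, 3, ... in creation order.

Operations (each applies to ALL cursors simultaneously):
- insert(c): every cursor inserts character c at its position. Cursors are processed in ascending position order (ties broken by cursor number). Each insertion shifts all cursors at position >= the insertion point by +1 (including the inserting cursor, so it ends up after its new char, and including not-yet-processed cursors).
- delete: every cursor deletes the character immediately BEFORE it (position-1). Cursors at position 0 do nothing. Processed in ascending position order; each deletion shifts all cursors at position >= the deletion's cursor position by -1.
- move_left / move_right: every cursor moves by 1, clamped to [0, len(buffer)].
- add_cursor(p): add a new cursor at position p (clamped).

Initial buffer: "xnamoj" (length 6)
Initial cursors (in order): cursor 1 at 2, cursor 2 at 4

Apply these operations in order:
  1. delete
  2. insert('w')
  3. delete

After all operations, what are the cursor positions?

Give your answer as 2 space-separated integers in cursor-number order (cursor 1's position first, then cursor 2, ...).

After op 1 (delete): buffer="xaoj" (len 4), cursors c1@1 c2@2, authorship ....
After op 2 (insert('w')): buffer="xwawoj" (len 6), cursors c1@2 c2@4, authorship .1.2..
After op 3 (delete): buffer="xaoj" (len 4), cursors c1@1 c2@2, authorship ....

Answer: 1 2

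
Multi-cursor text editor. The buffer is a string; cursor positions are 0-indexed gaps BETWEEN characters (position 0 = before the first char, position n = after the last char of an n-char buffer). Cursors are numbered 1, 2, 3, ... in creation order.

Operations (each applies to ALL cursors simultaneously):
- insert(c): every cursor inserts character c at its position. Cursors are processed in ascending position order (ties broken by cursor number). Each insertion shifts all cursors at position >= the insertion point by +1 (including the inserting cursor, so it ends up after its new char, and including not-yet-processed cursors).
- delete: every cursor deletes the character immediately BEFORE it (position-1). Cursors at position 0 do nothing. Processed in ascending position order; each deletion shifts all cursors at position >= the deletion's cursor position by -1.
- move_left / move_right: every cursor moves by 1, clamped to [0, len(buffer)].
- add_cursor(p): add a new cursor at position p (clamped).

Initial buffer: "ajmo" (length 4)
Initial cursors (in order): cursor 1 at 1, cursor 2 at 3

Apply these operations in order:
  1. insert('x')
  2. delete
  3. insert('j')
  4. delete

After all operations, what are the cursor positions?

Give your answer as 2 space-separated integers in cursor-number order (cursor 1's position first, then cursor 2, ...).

After op 1 (insert('x')): buffer="axjmxo" (len 6), cursors c1@2 c2@5, authorship .1..2.
After op 2 (delete): buffer="ajmo" (len 4), cursors c1@1 c2@3, authorship ....
After op 3 (insert('j')): buffer="ajjmjo" (len 6), cursors c1@2 c2@5, authorship .1..2.
After op 4 (delete): buffer="ajmo" (len 4), cursors c1@1 c2@3, authorship ....

Answer: 1 3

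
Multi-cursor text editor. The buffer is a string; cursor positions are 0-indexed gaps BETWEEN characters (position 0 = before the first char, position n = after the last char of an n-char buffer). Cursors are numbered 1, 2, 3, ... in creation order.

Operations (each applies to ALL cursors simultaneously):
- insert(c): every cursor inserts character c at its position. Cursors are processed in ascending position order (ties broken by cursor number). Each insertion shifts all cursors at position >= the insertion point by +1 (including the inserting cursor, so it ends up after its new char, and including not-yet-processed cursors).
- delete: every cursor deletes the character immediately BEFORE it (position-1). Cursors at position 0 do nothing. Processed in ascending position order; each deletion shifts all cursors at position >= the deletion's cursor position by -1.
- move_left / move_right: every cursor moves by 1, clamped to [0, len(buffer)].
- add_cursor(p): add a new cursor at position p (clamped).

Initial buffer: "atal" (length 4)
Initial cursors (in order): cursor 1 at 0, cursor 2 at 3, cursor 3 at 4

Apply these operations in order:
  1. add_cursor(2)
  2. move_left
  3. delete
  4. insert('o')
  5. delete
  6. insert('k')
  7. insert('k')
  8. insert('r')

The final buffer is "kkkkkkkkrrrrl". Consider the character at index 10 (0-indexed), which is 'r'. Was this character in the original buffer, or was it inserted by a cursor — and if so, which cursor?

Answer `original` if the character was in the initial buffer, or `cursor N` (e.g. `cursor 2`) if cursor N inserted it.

After op 1 (add_cursor(2)): buffer="atal" (len 4), cursors c1@0 c4@2 c2@3 c3@4, authorship ....
After op 2 (move_left): buffer="atal" (len 4), cursors c1@0 c4@1 c2@2 c3@3, authorship ....
After op 3 (delete): buffer="l" (len 1), cursors c1@0 c2@0 c3@0 c4@0, authorship .
After op 4 (insert('o')): buffer="ooool" (len 5), cursors c1@4 c2@4 c3@4 c4@4, authorship 1234.
After op 5 (delete): buffer="l" (len 1), cursors c1@0 c2@0 c3@0 c4@0, authorship .
After op 6 (insert('k')): buffer="kkkkl" (len 5), cursors c1@4 c2@4 c3@4 c4@4, authorship 1234.
After op 7 (insert('k')): buffer="kkkkkkkkl" (len 9), cursors c1@8 c2@8 c3@8 c4@8, authorship 12341234.
After op 8 (insert('r')): buffer="kkkkkkkkrrrrl" (len 13), cursors c1@12 c2@12 c3@12 c4@12, authorship 123412341234.
Authorship (.=original, N=cursor N): 1 2 3 4 1 2 3 4 1 2 3 4 .
Index 10: author = 3

Answer: cursor 3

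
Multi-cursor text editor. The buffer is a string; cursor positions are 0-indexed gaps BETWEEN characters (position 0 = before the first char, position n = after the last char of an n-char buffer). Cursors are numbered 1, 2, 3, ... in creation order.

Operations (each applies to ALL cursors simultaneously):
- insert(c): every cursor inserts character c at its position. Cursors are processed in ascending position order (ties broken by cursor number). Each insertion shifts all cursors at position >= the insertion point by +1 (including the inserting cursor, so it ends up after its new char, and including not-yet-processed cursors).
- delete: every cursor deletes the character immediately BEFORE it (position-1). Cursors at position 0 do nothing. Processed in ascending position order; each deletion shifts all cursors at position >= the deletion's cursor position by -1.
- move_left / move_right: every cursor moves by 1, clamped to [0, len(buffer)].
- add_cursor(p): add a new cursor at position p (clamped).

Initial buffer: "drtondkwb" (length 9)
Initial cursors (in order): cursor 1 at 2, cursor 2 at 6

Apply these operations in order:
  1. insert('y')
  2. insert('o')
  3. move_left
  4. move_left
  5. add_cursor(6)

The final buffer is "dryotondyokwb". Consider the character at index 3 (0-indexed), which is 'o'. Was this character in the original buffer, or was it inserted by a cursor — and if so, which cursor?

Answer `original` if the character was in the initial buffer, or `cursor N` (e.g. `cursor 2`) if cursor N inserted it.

Answer: cursor 1

Derivation:
After op 1 (insert('y')): buffer="drytondykwb" (len 11), cursors c1@3 c2@8, authorship ..1....2...
After op 2 (insert('o')): buffer="dryotondyokwb" (len 13), cursors c1@4 c2@10, authorship ..11....22...
After op 3 (move_left): buffer="dryotondyokwb" (len 13), cursors c1@3 c2@9, authorship ..11....22...
After op 4 (move_left): buffer="dryotondyokwb" (len 13), cursors c1@2 c2@8, authorship ..11....22...
After op 5 (add_cursor(6)): buffer="dryotondyokwb" (len 13), cursors c1@2 c3@6 c2@8, authorship ..11....22...
Authorship (.=original, N=cursor N): . . 1 1 . . . . 2 2 . . .
Index 3: author = 1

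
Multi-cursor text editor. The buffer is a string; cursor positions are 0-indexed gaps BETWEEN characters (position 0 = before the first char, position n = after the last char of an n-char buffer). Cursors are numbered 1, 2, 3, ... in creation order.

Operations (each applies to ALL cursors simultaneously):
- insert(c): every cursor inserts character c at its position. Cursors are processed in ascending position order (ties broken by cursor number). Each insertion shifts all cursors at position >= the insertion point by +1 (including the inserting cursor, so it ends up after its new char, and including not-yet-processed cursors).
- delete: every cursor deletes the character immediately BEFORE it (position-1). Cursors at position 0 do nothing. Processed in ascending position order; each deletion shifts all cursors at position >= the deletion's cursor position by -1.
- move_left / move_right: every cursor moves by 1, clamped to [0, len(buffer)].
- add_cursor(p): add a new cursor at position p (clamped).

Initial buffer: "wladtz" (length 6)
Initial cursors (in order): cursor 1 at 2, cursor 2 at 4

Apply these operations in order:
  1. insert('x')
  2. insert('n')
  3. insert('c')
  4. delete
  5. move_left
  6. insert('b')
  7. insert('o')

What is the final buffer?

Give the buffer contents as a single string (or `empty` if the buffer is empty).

After op 1 (insert('x')): buffer="wlxadxtz" (len 8), cursors c1@3 c2@6, authorship ..1..2..
After op 2 (insert('n')): buffer="wlxnadxntz" (len 10), cursors c1@4 c2@8, authorship ..11..22..
After op 3 (insert('c')): buffer="wlxncadxnctz" (len 12), cursors c1@5 c2@10, authorship ..111..222..
After op 4 (delete): buffer="wlxnadxntz" (len 10), cursors c1@4 c2@8, authorship ..11..22..
After op 5 (move_left): buffer="wlxnadxntz" (len 10), cursors c1@3 c2@7, authorship ..11..22..
After op 6 (insert('b')): buffer="wlxbnadxbntz" (len 12), cursors c1@4 c2@9, authorship ..111..222..
After op 7 (insert('o')): buffer="wlxbonadxbontz" (len 14), cursors c1@5 c2@11, authorship ..1111..2222..

Answer: wlxbonadxbontz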